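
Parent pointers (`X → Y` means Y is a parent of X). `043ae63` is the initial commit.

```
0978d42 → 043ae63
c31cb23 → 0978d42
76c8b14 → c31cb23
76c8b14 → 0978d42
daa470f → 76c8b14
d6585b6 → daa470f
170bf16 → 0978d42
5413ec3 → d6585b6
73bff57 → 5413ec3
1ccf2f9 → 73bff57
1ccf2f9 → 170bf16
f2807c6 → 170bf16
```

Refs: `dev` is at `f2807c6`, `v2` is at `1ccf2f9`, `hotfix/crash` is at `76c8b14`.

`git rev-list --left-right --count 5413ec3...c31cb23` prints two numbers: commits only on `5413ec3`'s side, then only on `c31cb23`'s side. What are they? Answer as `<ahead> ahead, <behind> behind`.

Reachable from 5413ec3: {043ae63, 0978d42, 5413ec3, 76c8b14, c31cb23, d6585b6, daa470f}.
Reachable from c31cb23: {043ae63, 0978d42, c31cb23}.
Only in 5413ec3's history (ahead): {5413ec3, 76c8b14, d6585b6, daa470f} — 4.
Only in c31cb23's history (behind): {} — 0.

4 ahead, 0 behind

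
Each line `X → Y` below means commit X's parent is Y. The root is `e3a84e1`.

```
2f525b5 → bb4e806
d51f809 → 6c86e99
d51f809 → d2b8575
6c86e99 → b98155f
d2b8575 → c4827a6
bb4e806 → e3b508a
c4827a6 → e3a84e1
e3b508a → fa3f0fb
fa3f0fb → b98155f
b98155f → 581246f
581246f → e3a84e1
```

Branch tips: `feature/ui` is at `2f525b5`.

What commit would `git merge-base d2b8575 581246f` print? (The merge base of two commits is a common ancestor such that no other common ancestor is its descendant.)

Ancestors of d2b8575: {c4827a6, d2b8575, e3a84e1}.
Ancestors of 581246f: {581246f, e3a84e1}.
Common ancestors: {e3a84e1}.
The only common ancestor is e3a84e1, so it is the merge base.

e3a84e1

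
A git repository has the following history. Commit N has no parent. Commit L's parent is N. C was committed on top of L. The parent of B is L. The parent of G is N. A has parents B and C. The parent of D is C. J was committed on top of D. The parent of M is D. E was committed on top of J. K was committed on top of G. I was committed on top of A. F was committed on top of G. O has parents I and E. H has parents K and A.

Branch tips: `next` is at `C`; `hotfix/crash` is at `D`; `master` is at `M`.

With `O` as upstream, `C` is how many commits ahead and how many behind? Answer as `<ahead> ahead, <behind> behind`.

0 ahead, 7 behind

Reachable from C: {C, L, N}.
Reachable from O: {A, B, C, D, E, I, J, L, N, O}.
Only in C's history (ahead): {} — 0.
Only in O's history (behind): {A, B, D, E, I, J, O} — 7.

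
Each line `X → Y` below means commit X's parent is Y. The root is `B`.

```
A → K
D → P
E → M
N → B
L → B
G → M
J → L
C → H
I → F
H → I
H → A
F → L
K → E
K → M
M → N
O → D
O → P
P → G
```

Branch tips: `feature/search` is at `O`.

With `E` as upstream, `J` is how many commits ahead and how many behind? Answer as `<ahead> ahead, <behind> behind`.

2 ahead, 3 behind

Reachable from J: {B, J, L}.
Reachable from E: {B, E, M, N}.
Only in J's history (ahead): {J, L} — 2.
Only in E's history (behind): {E, M, N} — 3.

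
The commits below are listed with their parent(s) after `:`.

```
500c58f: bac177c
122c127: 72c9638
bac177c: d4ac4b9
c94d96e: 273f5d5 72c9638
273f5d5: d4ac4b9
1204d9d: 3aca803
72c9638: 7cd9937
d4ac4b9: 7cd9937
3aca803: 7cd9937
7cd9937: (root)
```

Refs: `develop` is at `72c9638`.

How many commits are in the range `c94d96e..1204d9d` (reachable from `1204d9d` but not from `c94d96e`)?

Reachable from 1204d9d: {1204d9d, 3aca803, 7cd9937}.
Reachable from c94d96e: {273f5d5, 72c9638, 7cd9937, c94d96e, d4ac4b9}.
In 1204d9d's history but not c94d96e's: {1204d9d, 3aca803} — 2 commits.

2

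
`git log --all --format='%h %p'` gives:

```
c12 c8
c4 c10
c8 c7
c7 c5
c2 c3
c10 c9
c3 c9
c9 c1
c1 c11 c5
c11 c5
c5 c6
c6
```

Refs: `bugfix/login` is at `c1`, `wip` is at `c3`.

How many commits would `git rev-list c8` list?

Walking parent pointers from c8: reachable set = {c5, c6, c7, c8}.
That is 4 commits.

4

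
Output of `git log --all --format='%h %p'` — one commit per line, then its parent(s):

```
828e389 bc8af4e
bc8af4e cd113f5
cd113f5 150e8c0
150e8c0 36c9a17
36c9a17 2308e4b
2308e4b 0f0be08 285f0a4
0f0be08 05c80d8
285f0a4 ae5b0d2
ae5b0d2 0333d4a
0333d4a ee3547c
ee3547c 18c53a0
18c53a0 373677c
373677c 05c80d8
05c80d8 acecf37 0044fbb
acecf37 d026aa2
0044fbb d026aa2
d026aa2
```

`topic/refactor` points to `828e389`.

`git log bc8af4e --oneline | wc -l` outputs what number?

Walking parent pointers from bc8af4e: reachable set = {0044fbb, 0333d4a, 05c80d8, 0f0be08, 150e8c0, 18c53a0, 2308e4b, 285f0a4, 36c9a17, 373677c, acecf37, ae5b0d2, bc8af4e, cd113f5, d026aa2, ee3547c}.
That is 16 commits.

16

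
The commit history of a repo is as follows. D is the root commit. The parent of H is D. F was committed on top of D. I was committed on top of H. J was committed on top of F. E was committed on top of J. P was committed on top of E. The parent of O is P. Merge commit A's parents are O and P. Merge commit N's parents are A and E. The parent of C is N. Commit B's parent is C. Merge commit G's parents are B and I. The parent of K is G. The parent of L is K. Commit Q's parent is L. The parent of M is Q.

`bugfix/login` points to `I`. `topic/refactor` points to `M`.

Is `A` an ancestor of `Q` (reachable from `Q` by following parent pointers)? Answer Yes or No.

Ancestors of Q (commits reachable by following parents): {A, B, C, D, E, F, G, H, I, J, K, L, N, O, P, Q}.
A is in that set, so it is an ancestor of Q.

Yes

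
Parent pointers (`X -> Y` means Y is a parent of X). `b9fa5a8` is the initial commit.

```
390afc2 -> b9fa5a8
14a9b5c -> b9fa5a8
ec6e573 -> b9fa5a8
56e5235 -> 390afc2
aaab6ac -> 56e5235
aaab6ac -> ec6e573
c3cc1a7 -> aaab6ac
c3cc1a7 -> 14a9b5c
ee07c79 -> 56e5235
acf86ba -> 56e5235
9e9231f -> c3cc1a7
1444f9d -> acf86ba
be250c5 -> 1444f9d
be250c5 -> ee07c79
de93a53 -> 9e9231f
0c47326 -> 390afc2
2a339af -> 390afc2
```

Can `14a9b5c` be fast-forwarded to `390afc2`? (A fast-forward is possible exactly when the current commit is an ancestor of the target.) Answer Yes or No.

A fast-forward from 14a9b5c to 390afc2 is possible iff 14a9b5c is an ancestor of 390afc2.
Ancestors of 390afc2: {390afc2, b9fa5a8}.
14a9b5c is not among them, so fast-forward is not possible.

No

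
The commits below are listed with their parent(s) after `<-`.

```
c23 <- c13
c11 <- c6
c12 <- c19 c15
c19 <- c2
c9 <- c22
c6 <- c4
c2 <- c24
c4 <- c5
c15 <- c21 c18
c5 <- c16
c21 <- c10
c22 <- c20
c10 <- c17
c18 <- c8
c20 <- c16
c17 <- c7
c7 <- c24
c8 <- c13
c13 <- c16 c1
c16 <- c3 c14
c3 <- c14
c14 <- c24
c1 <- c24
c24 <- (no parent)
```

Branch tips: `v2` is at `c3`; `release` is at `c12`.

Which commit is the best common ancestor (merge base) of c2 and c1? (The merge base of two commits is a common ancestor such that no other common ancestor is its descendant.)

Ancestors of c2: {c2, c24}.
Ancestors of c1: {c1, c24}.
Common ancestors: {c24}.
The only common ancestor is c24, so it is the merge base.

c24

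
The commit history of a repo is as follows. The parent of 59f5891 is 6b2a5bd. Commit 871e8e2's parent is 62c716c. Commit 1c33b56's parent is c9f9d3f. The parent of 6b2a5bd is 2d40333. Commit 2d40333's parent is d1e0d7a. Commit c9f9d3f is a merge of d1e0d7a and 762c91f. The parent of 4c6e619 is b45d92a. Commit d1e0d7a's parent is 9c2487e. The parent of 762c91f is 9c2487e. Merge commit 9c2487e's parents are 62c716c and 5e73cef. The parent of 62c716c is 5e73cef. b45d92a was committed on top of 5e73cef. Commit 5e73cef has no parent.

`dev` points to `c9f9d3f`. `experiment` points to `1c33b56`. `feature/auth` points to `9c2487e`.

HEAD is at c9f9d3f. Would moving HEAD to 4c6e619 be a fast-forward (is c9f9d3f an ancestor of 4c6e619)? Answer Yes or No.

A fast-forward from c9f9d3f to 4c6e619 is possible iff c9f9d3f is an ancestor of 4c6e619.
Ancestors of 4c6e619: {4c6e619, 5e73cef, b45d92a}.
c9f9d3f is not among them, so fast-forward is not possible.

No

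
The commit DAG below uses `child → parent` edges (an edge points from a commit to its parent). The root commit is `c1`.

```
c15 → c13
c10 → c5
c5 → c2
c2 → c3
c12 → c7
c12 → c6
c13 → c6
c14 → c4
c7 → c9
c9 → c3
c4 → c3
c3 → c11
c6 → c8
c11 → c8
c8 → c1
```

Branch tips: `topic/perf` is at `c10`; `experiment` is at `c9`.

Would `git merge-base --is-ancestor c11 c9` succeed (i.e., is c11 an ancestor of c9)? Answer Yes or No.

Ancestors of c9 (commits reachable by following parents): {c1, c11, c3, c8, c9}.
c11 is in that set, so it is an ancestor of c9.

Yes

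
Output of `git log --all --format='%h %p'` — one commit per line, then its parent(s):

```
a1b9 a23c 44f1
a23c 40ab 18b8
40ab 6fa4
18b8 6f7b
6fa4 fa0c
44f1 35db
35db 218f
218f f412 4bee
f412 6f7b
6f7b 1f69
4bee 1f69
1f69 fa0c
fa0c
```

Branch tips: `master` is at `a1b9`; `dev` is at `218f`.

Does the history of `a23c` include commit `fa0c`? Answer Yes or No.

Ancestors of a23c (commits reachable by following parents): {18b8, 1f69, 40ab, 6f7b, 6fa4, a23c, fa0c}.
fa0c is in that set, so it is an ancestor of a23c.

Yes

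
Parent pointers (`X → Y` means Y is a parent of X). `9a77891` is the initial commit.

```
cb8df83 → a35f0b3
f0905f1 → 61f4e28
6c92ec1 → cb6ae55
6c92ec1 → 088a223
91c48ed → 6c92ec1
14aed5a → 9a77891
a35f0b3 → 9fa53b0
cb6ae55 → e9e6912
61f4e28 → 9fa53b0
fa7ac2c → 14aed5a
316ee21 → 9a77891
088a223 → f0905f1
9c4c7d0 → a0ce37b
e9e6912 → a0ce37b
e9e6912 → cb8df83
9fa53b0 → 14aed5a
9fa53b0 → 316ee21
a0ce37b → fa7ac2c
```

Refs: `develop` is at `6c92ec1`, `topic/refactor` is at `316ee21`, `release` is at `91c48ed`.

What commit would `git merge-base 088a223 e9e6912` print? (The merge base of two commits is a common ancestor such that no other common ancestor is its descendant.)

Ancestors of 088a223: {088a223, 14aed5a, 316ee21, 61f4e28, 9a77891, 9fa53b0, f0905f1}.
Ancestors of e9e6912: {14aed5a, 316ee21, 9a77891, 9fa53b0, a0ce37b, a35f0b3, cb8df83, e9e6912, fa7ac2c}.
Common ancestors: {14aed5a, 316ee21, 9a77891, 9fa53b0}.
Among these, 9fa53b0 is not an ancestor of any other common ancestor — it is the merge base.

9fa53b0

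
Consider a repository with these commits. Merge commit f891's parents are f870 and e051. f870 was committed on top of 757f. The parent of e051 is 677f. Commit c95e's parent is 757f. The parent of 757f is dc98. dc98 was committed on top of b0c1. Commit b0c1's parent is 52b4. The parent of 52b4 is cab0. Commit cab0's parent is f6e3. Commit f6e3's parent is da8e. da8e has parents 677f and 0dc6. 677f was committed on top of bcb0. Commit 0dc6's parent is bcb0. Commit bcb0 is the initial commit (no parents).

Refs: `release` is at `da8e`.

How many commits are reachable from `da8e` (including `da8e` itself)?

Walking parent pointers from da8e: reachable set = {0dc6, 677f, bcb0, da8e}.
That is 4 commits.

4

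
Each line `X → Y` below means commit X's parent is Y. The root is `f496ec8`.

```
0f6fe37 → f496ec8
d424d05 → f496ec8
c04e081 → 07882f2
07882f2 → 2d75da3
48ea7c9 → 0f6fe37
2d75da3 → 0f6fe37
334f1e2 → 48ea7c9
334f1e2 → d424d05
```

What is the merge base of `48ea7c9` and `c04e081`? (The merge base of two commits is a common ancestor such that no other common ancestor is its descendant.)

Ancestors of 48ea7c9: {0f6fe37, 48ea7c9, f496ec8}.
Ancestors of c04e081: {07882f2, 0f6fe37, 2d75da3, c04e081, f496ec8}.
Common ancestors: {0f6fe37, f496ec8}.
Among these, 0f6fe37 is not an ancestor of any other common ancestor — it is the merge base.

0f6fe37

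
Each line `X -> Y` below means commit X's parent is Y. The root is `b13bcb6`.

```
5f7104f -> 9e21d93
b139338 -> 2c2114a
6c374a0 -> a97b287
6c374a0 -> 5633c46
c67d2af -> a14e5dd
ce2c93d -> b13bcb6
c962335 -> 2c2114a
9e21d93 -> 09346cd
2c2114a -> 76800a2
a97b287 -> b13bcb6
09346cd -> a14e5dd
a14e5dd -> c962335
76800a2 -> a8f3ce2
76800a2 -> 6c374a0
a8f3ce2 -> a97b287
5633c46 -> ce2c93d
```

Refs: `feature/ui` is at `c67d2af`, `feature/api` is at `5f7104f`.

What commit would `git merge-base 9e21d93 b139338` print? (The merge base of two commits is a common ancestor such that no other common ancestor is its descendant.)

2c2114a

Ancestors of 9e21d93: {09346cd, 2c2114a, 5633c46, 6c374a0, 76800a2, 9e21d93, a14e5dd, a8f3ce2, a97b287, b13bcb6, c962335, ce2c93d}.
Ancestors of b139338: {2c2114a, 5633c46, 6c374a0, 76800a2, a8f3ce2, a97b287, b139338, b13bcb6, ce2c93d}.
Common ancestors: {2c2114a, 5633c46, 6c374a0, 76800a2, a8f3ce2, a97b287, b13bcb6, ce2c93d}.
Among these, 2c2114a is not an ancestor of any other common ancestor — it is the merge base.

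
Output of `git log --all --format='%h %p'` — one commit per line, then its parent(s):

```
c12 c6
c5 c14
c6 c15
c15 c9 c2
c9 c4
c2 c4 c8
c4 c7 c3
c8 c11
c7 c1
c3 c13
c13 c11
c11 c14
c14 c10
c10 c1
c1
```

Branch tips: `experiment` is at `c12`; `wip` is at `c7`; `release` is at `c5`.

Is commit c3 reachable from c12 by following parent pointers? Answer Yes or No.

Yes

Ancestors of c12 (commits reachable by following parents): {c1, c10, c11, c12, c13, c14, c15, c2, c3, c4, c6, c7, c8, c9}.
c3 is in that set, so it is an ancestor of c12.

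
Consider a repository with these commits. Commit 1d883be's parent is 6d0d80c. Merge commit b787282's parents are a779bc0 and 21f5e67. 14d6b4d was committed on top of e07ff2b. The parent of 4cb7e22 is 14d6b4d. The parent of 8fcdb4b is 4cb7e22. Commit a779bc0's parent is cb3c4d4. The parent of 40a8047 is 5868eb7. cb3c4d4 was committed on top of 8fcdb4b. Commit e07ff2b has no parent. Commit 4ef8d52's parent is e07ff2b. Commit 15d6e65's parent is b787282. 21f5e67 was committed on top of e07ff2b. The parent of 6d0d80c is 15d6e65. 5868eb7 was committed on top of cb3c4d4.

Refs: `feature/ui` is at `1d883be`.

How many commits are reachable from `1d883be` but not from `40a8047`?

Reachable from 1d883be: {14d6b4d, 15d6e65, 1d883be, 21f5e67, 4cb7e22, 6d0d80c, 8fcdb4b, a779bc0, b787282, cb3c4d4, e07ff2b}.
Reachable from 40a8047: {14d6b4d, 40a8047, 4cb7e22, 5868eb7, 8fcdb4b, cb3c4d4, e07ff2b}.
In 1d883be's history but not 40a8047's: {15d6e65, 1d883be, 21f5e67, 6d0d80c, a779bc0, b787282} — 6 commits.

6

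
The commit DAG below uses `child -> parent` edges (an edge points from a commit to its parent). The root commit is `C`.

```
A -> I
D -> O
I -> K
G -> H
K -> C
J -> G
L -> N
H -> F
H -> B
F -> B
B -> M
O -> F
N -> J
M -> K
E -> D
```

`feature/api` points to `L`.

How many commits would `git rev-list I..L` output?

8

Reachable from L: {B, C, F, G, H, J, K, L, M, N}.
Reachable from I: {C, I, K}.
In L's history but not I's: {B, F, G, H, J, L, M, N} — 8 commits.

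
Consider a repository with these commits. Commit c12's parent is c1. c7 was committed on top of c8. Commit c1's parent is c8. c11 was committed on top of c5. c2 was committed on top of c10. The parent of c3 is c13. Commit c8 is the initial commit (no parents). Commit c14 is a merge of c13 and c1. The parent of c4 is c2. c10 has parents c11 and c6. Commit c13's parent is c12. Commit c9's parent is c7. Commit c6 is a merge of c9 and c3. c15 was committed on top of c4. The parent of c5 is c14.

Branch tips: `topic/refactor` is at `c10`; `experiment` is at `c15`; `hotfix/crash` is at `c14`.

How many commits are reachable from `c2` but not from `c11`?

Reachable from c2: {c1, c10, c11, c12, c13, c14, c2, c3, c5, c6, c7, c8, c9}.
Reachable from c11: {c1, c11, c12, c13, c14, c5, c8}.
In c2's history but not c11's: {c10, c2, c3, c6, c7, c9} — 6 commits.

6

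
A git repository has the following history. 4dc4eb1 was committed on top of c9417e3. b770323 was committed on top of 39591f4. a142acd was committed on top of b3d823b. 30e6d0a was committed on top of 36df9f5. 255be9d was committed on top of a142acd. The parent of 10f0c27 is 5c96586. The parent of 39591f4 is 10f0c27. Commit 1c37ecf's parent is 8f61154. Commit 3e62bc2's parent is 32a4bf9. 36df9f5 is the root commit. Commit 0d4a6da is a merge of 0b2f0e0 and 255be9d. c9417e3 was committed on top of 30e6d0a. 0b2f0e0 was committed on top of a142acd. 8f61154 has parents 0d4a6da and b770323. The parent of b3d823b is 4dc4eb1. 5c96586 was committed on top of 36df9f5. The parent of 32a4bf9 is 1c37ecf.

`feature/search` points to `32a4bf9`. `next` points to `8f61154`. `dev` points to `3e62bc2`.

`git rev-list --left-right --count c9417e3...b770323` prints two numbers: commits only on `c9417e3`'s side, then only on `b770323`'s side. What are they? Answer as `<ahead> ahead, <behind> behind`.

Reachable from c9417e3: {30e6d0a, 36df9f5, c9417e3}.
Reachable from b770323: {10f0c27, 36df9f5, 39591f4, 5c96586, b770323}.
Only in c9417e3's history (ahead): {30e6d0a, c9417e3} — 2.
Only in b770323's history (behind): {10f0c27, 39591f4, 5c96586, b770323} — 4.

2 ahead, 4 behind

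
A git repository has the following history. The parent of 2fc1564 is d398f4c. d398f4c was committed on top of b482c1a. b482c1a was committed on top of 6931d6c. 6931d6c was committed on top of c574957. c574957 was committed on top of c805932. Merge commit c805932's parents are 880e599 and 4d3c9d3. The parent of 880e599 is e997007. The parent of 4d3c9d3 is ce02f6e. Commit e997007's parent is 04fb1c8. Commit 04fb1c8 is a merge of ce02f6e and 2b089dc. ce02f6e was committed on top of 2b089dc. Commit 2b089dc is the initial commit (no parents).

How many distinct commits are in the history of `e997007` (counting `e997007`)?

4

Walking parent pointers from e997007: reachable set = {04fb1c8, 2b089dc, ce02f6e, e997007}.
That is 4 commits.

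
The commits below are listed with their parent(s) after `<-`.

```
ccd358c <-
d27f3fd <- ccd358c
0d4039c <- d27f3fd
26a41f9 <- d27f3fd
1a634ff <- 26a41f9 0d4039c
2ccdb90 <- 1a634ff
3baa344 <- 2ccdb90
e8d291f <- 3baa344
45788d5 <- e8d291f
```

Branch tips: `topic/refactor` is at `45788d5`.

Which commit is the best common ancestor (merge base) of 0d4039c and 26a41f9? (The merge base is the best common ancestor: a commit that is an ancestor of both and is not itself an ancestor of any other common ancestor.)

Ancestors of 0d4039c: {0d4039c, ccd358c, d27f3fd}.
Ancestors of 26a41f9: {26a41f9, ccd358c, d27f3fd}.
Common ancestors: {ccd358c, d27f3fd}.
Among these, d27f3fd is not an ancestor of any other common ancestor — it is the merge base.

d27f3fd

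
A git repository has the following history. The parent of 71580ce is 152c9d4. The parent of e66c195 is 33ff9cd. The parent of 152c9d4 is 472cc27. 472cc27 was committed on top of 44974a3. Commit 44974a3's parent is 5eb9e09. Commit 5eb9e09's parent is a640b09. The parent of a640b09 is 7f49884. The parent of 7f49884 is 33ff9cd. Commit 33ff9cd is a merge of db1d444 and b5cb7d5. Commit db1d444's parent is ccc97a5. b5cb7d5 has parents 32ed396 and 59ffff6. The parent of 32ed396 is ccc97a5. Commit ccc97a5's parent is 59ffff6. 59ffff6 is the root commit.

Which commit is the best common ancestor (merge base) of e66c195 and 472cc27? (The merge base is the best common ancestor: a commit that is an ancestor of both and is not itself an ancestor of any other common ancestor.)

33ff9cd

Ancestors of e66c195: {32ed396, 33ff9cd, 59ffff6, b5cb7d5, ccc97a5, db1d444, e66c195}.
Ancestors of 472cc27: {32ed396, 33ff9cd, 44974a3, 472cc27, 59ffff6, 5eb9e09, 7f49884, a640b09, b5cb7d5, ccc97a5, db1d444}.
Common ancestors: {32ed396, 33ff9cd, 59ffff6, b5cb7d5, ccc97a5, db1d444}.
Among these, 33ff9cd is not an ancestor of any other common ancestor — it is the merge base.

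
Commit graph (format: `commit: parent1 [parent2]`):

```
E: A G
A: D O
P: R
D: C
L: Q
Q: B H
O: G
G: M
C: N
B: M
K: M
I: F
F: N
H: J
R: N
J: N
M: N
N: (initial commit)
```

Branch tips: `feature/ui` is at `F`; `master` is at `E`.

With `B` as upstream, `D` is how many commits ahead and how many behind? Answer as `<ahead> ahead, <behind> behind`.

Reachable from D: {C, D, N}.
Reachable from B: {B, M, N}.
Only in D's history (ahead): {C, D} — 2.
Only in B's history (behind): {B, M} — 2.

2 ahead, 2 behind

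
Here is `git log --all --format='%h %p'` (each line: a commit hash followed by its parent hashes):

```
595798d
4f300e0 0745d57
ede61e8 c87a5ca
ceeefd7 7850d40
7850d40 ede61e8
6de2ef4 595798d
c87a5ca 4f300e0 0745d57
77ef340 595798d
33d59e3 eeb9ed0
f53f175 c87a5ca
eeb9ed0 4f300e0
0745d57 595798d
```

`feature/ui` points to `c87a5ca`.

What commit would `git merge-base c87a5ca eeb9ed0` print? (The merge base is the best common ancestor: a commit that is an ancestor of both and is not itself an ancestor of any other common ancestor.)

Ancestors of c87a5ca: {0745d57, 4f300e0, 595798d, c87a5ca}.
Ancestors of eeb9ed0: {0745d57, 4f300e0, 595798d, eeb9ed0}.
Common ancestors: {0745d57, 4f300e0, 595798d}.
Among these, 4f300e0 is not an ancestor of any other common ancestor — it is the merge base.

4f300e0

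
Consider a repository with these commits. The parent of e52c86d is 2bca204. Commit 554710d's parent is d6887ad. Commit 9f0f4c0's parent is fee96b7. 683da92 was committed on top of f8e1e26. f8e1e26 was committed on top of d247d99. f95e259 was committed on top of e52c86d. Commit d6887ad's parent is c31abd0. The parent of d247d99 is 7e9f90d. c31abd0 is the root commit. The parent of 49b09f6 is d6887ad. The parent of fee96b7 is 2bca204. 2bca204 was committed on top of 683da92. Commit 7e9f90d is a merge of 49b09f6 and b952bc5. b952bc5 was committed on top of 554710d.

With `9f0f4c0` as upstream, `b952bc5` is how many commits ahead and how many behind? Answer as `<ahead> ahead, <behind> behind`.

0 ahead, 8 behind

Reachable from b952bc5: {554710d, b952bc5, c31abd0, d6887ad}.
Reachable from 9f0f4c0: {2bca204, 49b09f6, 554710d, 683da92, 7e9f90d, 9f0f4c0, b952bc5, c31abd0, d247d99, d6887ad, f8e1e26, fee96b7}.
Only in b952bc5's history (ahead): {} — 0.
Only in 9f0f4c0's history (behind): {2bca204, 49b09f6, 683da92, 7e9f90d, 9f0f4c0, d247d99, f8e1e26, fee96b7} — 8.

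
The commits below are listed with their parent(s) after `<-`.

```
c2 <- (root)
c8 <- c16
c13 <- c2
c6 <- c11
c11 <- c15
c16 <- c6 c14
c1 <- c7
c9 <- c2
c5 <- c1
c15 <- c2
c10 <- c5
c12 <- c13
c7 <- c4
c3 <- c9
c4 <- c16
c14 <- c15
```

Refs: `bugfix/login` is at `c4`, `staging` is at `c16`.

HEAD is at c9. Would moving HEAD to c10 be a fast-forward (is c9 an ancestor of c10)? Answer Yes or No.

No

A fast-forward from c9 to c10 is possible iff c9 is an ancestor of c10.
Ancestors of c10: {c1, c10, c11, c14, c15, c16, c2, c4, c5, c6, c7}.
c9 is not among them, so fast-forward is not possible.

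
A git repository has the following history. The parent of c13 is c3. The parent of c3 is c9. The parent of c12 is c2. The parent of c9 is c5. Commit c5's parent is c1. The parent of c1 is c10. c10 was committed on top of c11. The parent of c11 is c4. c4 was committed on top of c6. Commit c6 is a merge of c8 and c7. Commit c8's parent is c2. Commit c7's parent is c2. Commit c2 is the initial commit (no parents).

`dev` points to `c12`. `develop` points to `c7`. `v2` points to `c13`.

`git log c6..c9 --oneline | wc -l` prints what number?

6

Reachable from c9: {c1, c10, c11, c2, c4, c5, c6, c7, c8, c9}.
Reachable from c6: {c2, c6, c7, c8}.
In c9's history but not c6's: {c1, c10, c11, c4, c5, c9} — 6 commits.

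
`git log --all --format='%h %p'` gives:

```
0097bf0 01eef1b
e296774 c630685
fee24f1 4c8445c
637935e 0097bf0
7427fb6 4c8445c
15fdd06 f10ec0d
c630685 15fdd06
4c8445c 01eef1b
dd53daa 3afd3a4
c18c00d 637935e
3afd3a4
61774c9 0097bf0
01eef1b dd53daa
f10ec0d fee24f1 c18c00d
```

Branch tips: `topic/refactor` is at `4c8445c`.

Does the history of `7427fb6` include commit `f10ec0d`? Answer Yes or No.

Ancestors of 7427fb6: {01eef1b, 3afd3a4, 4c8445c, 7427fb6, dd53daa}.
f10ec0d is not in that set, so it is not an ancestor of 7427fb6.

No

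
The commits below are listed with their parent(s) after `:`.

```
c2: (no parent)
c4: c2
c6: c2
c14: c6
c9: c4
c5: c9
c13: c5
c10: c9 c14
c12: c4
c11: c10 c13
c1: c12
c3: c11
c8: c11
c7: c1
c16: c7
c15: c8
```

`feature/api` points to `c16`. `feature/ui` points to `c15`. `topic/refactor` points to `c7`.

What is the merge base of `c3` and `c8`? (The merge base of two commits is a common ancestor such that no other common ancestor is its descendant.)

Ancestors of c3: {c10, c11, c13, c14, c2, c3, c4, c5, c6, c9}.
Ancestors of c8: {c10, c11, c13, c14, c2, c4, c5, c6, c8, c9}.
Common ancestors: {c10, c11, c13, c14, c2, c4, c5, c6, c9}.
Among these, c11 is not an ancestor of any other common ancestor — it is the merge base.

c11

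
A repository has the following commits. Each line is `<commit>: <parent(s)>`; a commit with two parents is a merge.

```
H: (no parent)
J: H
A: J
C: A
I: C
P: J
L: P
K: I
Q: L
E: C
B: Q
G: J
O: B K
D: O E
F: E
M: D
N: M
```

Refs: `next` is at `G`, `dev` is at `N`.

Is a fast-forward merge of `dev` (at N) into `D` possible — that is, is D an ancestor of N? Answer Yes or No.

A fast-forward from D to N is possible iff D is an ancestor of N.
Ancestors of N: {A, B, C, D, E, H, I, J, K, L, M, N, O, P, Q}.
D is among them, so fast-forward is possible.

Yes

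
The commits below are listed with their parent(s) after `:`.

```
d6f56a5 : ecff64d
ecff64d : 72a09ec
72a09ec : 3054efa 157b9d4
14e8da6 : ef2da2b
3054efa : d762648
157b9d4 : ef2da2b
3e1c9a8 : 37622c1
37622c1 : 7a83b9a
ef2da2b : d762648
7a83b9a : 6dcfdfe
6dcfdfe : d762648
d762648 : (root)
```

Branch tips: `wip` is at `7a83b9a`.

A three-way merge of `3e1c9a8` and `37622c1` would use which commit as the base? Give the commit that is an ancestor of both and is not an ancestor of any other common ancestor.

Ancestors of 3e1c9a8: {37622c1, 3e1c9a8, 6dcfdfe, 7a83b9a, d762648}.
Ancestors of 37622c1: {37622c1, 6dcfdfe, 7a83b9a, d762648}.
Common ancestors: {37622c1, 6dcfdfe, 7a83b9a, d762648}.
Among these, 37622c1 is not an ancestor of any other common ancestor — it is the merge base.

37622c1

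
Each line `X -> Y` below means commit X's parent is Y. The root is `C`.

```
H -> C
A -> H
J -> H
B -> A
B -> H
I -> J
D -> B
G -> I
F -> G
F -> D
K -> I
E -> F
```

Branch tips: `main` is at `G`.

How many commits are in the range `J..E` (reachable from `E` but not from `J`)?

7

Reachable from E: {A, B, C, D, E, F, G, H, I, J}.
Reachable from J: {C, H, J}.
In E's history but not J's: {A, B, D, E, F, G, I} — 7 commits.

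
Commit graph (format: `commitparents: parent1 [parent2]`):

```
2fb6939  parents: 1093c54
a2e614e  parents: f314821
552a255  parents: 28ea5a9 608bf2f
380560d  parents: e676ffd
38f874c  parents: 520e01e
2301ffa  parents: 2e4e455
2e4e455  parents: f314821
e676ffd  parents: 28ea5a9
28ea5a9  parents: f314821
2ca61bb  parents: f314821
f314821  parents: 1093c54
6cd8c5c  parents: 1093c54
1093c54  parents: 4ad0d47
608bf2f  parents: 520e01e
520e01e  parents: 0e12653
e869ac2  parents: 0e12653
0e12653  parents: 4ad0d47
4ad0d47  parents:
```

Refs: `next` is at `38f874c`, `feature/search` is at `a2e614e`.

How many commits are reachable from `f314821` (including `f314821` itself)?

3

Walking parent pointers from f314821: reachable set = {1093c54, 4ad0d47, f314821}.
That is 3 commits.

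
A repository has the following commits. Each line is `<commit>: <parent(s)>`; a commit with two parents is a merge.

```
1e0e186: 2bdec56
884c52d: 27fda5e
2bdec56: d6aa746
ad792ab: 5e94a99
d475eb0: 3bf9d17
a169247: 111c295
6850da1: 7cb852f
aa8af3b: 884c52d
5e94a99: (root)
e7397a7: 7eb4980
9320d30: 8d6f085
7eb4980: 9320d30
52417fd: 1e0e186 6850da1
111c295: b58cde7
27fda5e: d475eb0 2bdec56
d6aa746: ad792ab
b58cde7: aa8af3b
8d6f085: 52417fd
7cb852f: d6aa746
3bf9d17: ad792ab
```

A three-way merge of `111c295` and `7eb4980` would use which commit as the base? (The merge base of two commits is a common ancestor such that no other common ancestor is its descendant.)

Ancestors of 111c295: {111c295, 27fda5e, 2bdec56, 3bf9d17, 5e94a99, 884c52d, aa8af3b, ad792ab, b58cde7, d475eb0, d6aa746}.
Ancestors of 7eb4980: {1e0e186, 2bdec56, 52417fd, 5e94a99, 6850da1, 7cb852f, 7eb4980, 8d6f085, 9320d30, ad792ab, d6aa746}.
Common ancestors: {2bdec56, 5e94a99, ad792ab, d6aa746}.
Among these, 2bdec56 is not an ancestor of any other common ancestor — it is the merge base.

2bdec56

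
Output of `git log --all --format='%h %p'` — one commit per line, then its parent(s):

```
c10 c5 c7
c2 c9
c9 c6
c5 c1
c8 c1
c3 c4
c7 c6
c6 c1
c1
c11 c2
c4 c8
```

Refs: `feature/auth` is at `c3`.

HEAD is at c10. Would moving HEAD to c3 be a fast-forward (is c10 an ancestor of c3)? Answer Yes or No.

A fast-forward from c10 to c3 is possible iff c10 is an ancestor of c3.
Ancestors of c3: {c1, c3, c4, c8}.
c10 is not among them, so fast-forward is not possible.

No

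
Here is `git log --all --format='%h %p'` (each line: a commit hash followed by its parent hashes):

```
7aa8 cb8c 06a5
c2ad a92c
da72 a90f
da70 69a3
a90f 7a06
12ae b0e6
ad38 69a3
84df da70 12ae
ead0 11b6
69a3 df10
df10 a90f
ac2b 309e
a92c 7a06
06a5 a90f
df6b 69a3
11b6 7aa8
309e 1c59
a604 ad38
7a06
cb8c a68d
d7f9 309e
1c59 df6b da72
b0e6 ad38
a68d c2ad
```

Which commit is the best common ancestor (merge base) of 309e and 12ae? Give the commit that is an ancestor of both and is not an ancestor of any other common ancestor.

69a3

Ancestors of 309e: {1c59, 309e, 69a3, 7a06, a90f, da72, df10, df6b}.
Ancestors of 12ae: {12ae, 69a3, 7a06, a90f, ad38, b0e6, df10}.
Common ancestors: {69a3, 7a06, a90f, df10}.
Among these, 69a3 is not an ancestor of any other common ancestor — it is the merge base.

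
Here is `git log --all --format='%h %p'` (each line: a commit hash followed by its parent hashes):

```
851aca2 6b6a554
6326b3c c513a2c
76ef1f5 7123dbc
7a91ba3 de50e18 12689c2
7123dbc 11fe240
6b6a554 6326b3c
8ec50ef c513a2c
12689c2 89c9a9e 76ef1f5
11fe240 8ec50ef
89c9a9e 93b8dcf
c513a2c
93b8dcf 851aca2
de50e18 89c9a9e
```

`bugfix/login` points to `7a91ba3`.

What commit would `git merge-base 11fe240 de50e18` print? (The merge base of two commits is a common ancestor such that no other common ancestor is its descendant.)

c513a2c

Ancestors of 11fe240: {11fe240, 8ec50ef, c513a2c}.
Ancestors of de50e18: {6326b3c, 6b6a554, 851aca2, 89c9a9e, 93b8dcf, c513a2c, de50e18}.
Common ancestors: {c513a2c}.
The only common ancestor is c513a2c, so it is the merge base.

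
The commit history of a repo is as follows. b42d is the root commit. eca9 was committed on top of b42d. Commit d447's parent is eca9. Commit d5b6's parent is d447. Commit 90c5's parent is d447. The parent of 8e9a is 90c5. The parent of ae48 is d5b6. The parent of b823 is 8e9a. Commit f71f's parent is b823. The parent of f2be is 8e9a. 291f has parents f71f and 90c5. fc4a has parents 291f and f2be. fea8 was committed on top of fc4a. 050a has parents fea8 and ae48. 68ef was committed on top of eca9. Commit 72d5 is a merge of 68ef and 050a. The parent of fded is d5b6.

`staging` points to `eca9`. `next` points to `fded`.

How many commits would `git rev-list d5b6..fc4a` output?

Reachable from fc4a: {291f, 8e9a, 90c5, b42d, b823, d447, eca9, f2be, f71f, fc4a}.
Reachable from d5b6: {b42d, d447, d5b6, eca9}.
In fc4a's history but not d5b6's: {291f, 8e9a, 90c5, b823, f2be, f71f, fc4a} — 7 commits.

7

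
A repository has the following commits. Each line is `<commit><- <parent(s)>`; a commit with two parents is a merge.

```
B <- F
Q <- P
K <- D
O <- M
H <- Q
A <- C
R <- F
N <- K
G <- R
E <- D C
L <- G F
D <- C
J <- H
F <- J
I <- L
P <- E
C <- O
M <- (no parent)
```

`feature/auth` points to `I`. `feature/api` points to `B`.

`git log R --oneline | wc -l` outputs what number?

Walking parent pointers from R: reachable set = {C, D, E, F, H, J, M, O, P, Q, R}.
That is 11 commits.

11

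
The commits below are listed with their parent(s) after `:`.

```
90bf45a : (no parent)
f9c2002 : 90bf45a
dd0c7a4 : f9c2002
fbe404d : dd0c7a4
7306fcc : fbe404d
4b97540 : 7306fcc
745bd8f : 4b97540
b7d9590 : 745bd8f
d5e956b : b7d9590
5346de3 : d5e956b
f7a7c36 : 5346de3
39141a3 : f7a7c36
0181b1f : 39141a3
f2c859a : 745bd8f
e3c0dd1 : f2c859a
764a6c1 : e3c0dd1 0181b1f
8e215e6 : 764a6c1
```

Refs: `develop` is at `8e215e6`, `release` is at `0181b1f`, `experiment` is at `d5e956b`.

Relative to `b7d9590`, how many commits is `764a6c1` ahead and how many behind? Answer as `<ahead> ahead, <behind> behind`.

Reachable from 764a6c1: {0181b1f, 39141a3, 4b97540, 5346de3, 7306fcc, 745bd8f, 764a6c1, 90bf45a, b7d9590, d5e956b, dd0c7a4, e3c0dd1, f2c859a, f7a7c36, f9c2002, fbe404d}.
Reachable from b7d9590: {4b97540, 7306fcc, 745bd8f, 90bf45a, b7d9590, dd0c7a4, f9c2002, fbe404d}.
Only in 764a6c1's history (ahead): {0181b1f, 39141a3, 5346de3, 764a6c1, d5e956b, e3c0dd1, f2c859a, f7a7c36} — 8.
Only in b7d9590's history (behind): {} — 0.

8 ahead, 0 behind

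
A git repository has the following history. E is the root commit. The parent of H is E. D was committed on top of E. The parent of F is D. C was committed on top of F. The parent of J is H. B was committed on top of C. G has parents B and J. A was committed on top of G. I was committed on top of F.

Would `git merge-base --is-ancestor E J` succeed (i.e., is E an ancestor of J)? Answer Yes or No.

Yes

Ancestors of J (commits reachable by following parents): {E, H, J}.
E is in that set, so it is an ancestor of J.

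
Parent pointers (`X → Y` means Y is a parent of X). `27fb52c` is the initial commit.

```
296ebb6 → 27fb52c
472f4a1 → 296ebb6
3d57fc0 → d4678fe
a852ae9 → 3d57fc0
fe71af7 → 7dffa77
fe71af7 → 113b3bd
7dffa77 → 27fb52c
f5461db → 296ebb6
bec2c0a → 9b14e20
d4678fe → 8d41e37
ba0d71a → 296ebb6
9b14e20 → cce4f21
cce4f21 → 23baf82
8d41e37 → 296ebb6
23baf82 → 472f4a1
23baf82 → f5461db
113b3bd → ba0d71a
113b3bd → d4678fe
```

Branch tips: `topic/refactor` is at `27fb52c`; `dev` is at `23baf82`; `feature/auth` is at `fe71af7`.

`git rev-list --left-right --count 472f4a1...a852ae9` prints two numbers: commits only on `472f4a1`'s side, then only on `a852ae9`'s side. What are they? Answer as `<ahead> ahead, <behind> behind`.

1 ahead, 4 behind

Reachable from 472f4a1: {27fb52c, 296ebb6, 472f4a1}.
Reachable from a852ae9: {27fb52c, 296ebb6, 3d57fc0, 8d41e37, a852ae9, d4678fe}.
Only in 472f4a1's history (ahead): {472f4a1} — 1.
Only in a852ae9's history (behind): {3d57fc0, 8d41e37, a852ae9, d4678fe} — 4.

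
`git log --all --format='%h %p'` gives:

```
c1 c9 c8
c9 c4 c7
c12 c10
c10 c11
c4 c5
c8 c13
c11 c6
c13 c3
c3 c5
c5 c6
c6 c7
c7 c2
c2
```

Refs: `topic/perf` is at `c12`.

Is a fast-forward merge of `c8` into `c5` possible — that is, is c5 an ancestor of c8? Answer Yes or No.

A fast-forward from c5 to c8 is possible iff c5 is an ancestor of c8.
Ancestors of c8: {c13, c2, c3, c5, c6, c7, c8}.
c5 is among them, so fast-forward is possible.

Yes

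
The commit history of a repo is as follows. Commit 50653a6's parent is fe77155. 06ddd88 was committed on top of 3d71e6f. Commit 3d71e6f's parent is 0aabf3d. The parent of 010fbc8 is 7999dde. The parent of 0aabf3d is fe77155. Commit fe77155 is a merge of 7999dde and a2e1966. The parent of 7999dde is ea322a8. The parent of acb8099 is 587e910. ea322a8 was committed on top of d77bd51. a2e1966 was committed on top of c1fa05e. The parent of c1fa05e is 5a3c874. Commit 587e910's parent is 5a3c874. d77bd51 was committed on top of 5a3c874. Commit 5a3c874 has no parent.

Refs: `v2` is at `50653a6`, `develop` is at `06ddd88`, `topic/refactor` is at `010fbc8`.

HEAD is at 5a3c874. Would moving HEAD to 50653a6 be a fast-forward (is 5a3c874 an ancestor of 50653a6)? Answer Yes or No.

A fast-forward from 5a3c874 to 50653a6 is possible iff 5a3c874 is an ancestor of 50653a6.
Ancestors of 50653a6: {50653a6, 5a3c874, 7999dde, a2e1966, c1fa05e, d77bd51, ea322a8, fe77155}.
5a3c874 is among them, so fast-forward is possible.

Yes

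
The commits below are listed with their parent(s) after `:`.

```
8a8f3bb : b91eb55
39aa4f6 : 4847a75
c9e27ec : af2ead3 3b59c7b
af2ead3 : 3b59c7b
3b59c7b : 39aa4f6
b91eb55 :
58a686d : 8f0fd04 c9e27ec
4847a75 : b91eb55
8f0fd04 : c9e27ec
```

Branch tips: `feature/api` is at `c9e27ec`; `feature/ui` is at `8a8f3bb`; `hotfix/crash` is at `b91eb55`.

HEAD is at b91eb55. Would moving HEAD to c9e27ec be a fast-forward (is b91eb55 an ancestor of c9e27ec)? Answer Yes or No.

A fast-forward from b91eb55 to c9e27ec is possible iff b91eb55 is an ancestor of c9e27ec.
Ancestors of c9e27ec: {39aa4f6, 3b59c7b, 4847a75, af2ead3, b91eb55, c9e27ec}.
b91eb55 is among them, so fast-forward is possible.

Yes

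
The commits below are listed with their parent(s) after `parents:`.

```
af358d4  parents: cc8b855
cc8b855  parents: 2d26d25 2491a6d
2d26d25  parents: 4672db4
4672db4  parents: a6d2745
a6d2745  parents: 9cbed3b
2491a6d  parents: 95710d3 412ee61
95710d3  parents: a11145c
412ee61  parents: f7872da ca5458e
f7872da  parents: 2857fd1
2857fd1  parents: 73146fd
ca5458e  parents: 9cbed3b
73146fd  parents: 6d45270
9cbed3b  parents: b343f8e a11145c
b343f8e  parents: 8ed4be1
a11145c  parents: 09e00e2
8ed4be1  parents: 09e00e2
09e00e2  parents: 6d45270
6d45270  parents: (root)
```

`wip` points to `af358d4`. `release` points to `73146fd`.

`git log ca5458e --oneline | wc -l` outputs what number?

7

Walking parent pointers from ca5458e: reachable set = {09e00e2, 6d45270, 8ed4be1, 9cbed3b, a11145c, b343f8e, ca5458e}.
That is 7 commits.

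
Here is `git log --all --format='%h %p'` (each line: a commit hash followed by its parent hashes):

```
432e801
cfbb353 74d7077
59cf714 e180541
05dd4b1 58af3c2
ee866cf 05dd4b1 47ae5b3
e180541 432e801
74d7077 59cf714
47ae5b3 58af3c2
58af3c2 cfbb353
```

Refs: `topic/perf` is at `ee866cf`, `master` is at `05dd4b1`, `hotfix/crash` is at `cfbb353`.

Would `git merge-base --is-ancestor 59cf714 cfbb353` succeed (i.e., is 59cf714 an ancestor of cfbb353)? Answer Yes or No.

Yes

Ancestors of cfbb353 (commits reachable by following parents): {432e801, 59cf714, 74d7077, cfbb353, e180541}.
59cf714 is in that set, so it is an ancestor of cfbb353.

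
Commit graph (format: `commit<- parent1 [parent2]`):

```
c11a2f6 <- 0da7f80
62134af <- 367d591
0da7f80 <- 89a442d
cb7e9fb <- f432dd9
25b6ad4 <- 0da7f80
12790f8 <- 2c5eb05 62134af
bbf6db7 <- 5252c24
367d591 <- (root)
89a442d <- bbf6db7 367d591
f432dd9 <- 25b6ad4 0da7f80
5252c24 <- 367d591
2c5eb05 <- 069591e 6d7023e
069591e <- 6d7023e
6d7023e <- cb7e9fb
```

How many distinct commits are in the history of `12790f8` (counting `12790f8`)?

Walking parent pointers from 12790f8: reachable set = {069591e, 0da7f80, 12790f8, 25b6ad4, 2c5eb05, 367d591, 5252c24, 62134af, 6d7023e, 89a442d, bbf6db7, cb7e9fb, f432dd9}.
That is 13 commits.

13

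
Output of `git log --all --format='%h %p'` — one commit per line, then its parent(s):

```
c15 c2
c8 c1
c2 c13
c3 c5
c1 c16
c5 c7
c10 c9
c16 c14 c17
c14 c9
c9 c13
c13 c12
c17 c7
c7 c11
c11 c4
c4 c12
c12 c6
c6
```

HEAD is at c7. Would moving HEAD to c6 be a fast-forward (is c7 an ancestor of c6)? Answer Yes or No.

A fast-forward from c7 to c6 is possible iff c7 is an ancestor of c6.
Ancestors of c6: {c6}.
c7 is not among them, so fast-forward is not possible.

No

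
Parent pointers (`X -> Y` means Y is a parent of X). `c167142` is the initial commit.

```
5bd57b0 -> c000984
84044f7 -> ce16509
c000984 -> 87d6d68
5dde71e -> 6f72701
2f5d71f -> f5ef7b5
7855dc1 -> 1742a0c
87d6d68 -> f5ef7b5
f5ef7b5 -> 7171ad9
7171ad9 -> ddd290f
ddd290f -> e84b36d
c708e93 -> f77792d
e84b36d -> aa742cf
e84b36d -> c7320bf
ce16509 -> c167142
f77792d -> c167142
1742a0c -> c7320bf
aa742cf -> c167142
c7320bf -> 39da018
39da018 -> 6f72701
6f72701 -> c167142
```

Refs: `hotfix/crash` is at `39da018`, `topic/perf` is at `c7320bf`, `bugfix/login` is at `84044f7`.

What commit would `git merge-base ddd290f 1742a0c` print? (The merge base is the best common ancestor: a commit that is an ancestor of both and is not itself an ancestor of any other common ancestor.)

c7320bf

Ancestors of ddd290f: {39da018, 6f72701, aa742cf, c167142, c7320bf, ddd290f, e84b36d}.
Ancestors of 1742a0c: {1742a0c, 39da018, 6f72701, c167142, c7320bf}.
Common ancestors: {39da018, 6f72701, c167142, c7320bf}.
Among these, c7320bf is not an ancestor of any other common ancestor — it is the merge base.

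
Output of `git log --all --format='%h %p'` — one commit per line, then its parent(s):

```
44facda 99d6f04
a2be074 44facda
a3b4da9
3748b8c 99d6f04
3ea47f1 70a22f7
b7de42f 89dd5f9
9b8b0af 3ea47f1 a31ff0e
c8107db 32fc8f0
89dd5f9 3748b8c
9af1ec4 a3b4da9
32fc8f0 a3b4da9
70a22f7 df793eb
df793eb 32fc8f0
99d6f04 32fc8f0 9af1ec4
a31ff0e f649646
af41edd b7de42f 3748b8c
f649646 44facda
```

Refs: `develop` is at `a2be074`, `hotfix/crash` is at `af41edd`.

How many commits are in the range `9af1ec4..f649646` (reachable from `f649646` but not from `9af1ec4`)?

4

Reachable from f649646: {32fc8f0, 44facda, 99d6f04, 9af1ec4, a3b4da9, f649646}.
Reachable from 9af1ec4: {9af1ec4, a3b4da9}.
In f649646's history but not 9af1ec4's: {32fc8f0, 44facda, 99d6f04, f649646} — 4 commits.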